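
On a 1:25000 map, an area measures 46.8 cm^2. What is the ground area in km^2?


ground_area = 46.8 * (25000/100)^2 = 2925000.0 m^2 = 2.925 km^2

2.925 km^2


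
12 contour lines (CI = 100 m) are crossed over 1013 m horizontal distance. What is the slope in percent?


elevation change = 12 * 100 = 1200 m
slope = 1200 / 1013 * 100 = 118.5%

118.5%


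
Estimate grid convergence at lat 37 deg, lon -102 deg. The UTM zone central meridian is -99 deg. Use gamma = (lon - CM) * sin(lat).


gamma = (-102 - -99) * sin(37) = -3 * 0.601815 = -1.805 degrees

-1.805 degrees


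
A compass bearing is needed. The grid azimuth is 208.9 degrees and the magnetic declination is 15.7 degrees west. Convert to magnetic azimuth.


magnetic azimuth = grid azimuth - declination (east +ve)
mag_az = 208.9 - -15.7 = 224.6 degrees

224.6 degrees


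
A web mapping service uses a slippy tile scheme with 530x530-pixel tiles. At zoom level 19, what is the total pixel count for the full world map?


tiles per axis = 2^19 = 524288
total tiles = 524288^2 = 274877906944
pixels per axis = 524288 * 530 = 277872640
total pixels = 277872640^2 = 77213204060569600

77213204060569600 pixels


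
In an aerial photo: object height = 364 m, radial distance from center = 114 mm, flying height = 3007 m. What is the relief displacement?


d = h * r / H = 364 * 114 / 3007 = 13.8 mm

13.8 mm


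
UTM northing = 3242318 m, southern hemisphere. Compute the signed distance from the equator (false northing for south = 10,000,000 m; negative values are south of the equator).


For southern: actual = 3242318 - 10000000 = -6757682 m

-6757682 m


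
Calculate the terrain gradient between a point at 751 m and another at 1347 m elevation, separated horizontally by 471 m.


gradient = (1347 - 751) / 471 = 596 / 471 = 1.2654

1.2654


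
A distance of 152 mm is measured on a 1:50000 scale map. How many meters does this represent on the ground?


ground = 152 mm * 50000 / 1000 = 7600.0 m

7600.0 m


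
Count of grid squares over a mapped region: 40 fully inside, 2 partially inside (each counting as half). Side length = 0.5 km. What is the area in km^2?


effective squares = 40 + 2 * 0.5 = 41.0
area = 41.0 * 0.25 = 10.25 km^2

10.25 km^2


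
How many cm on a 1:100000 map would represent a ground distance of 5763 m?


map_cm = 5763 * 100 / 100000 = 5.763 cm ≈ 5.76 cm

5.76 cm


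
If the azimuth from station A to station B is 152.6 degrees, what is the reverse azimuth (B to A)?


back azimuth = (152.6 + 180) mod 360 = 332.6 degrees

332.6 degrees


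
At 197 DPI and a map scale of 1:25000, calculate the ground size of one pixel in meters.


pixel_cm = 2.54 / 197 ≈ 0.012893 cm
ground = pixel_cm * 25000 / 100 = 2.54 * 25000 / (197 * 100) = 63500 / 19700 ≈ 3.22 m

3.22 m


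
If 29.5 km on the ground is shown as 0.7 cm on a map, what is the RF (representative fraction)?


ground = 29.5 km = 2950000 cm; RF denominator = ground / map = 2950000 / 0.7 ≈ 4214286; RF = 1:4214286

1:4214286


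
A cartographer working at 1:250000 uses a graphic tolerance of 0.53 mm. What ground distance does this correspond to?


ground = 0.53 mm * 250000 / 1000 = 132.5 m

132.5 m


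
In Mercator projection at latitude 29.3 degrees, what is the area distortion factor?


area_distortion = 1/cos^2(29.3) = 1.315

1.315


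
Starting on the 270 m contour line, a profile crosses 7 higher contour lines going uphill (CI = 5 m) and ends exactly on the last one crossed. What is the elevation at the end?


elevation = 270 + 7 * 5 = 305 m

305 m


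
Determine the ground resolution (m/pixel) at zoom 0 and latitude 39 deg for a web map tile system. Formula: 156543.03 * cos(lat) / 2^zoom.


res = 156543.03 * cos(39) / 2^0 = 156543.03 * 0.77714596 / 1 = 121656.78 m/pixel

121656.78 m/pixel


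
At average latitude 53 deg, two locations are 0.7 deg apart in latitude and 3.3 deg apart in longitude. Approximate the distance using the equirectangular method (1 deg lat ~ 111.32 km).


dlat_km = 0.7 * 111.32 = 77.924
dlon_km = 3.3 * 111.32 * cos(53) ≈ 221.08
dist = sqrt(77.924^2 + 221.08^2) ≈ 234.4 km

234.4 km


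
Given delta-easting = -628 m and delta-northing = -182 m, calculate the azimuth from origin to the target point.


az = atan2(-628, -182) = -106.2 deg
adjusted to 0-360: 253.8 degrees

253.8 degrees


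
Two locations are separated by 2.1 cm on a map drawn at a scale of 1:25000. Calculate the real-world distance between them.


ground = 2.1 cm * 25000 / 100 = 525.0 m

525.0 m


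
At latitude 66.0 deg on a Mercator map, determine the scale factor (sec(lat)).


SF = 1 / cos(66.0) = 1 / 0.406737 = 2.459

2.459


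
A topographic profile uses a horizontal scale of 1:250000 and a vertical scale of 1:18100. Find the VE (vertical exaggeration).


VE = horizontal_scale / vertical_scale = 250000 / 18100 ≈ 13.8

13.8x


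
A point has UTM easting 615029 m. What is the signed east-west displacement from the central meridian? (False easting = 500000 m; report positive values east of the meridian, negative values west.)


displacement = 615029 - 500000 = 115029 m

115029 m


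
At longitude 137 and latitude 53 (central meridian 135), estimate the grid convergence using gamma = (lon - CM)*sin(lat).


gamma = (137 - 135) * sin(53) = 2 * 0.798636 = 1.597 degrees

1.597 degrees


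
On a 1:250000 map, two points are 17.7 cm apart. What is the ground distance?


ground = 17.7 cm * 250000 / 100 = 44250.0 m = 44.25 km

44.25 km


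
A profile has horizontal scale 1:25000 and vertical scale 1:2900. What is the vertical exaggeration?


VE = horizontal_scale / vertical_scale = 25000 / 2900 ≈ 8.6

8.6x


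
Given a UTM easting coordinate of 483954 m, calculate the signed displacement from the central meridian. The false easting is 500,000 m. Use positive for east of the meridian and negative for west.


displacement = 483954 - 500000 = -16046 m

-16046 m


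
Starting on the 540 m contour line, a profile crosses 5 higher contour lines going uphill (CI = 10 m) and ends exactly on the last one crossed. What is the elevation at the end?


elevation = 540 + 5 * 10 = 590 m

590 m


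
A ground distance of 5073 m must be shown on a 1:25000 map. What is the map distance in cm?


map_cm = 5073 * 100 / 25000 = 20.292 cm ≈ 20.29 cm

20.29 cm


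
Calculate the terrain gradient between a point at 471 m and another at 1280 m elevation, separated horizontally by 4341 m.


gradient = (1280 - 471) / 4341 = 809 / 4341 = 0.1864

0.1864


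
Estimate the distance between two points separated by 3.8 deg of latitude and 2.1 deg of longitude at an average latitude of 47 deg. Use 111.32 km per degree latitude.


dlat_km = 3.8 * 111.32 = 423.016
dlon_km = 2.1 * 111.32 * cos(47) ≈ 159.432
dist = sqrt(423.016^2 + 159.432^2) ≈ 452.1 km

452.1 km


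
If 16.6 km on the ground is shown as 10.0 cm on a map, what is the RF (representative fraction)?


ground = 16.6 km = 1660000 cm; RF denominator = ground / map = 1660000 / 10.0 = 166000; RF = 1:166000

1:166000


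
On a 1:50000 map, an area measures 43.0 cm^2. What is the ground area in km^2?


ground_area = 43.0 * (50000/100)^2 = 10750000.0 m^2 = 10.75 km^2

10.75 km^2


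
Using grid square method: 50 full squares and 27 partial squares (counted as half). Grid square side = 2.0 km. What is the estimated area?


effective squares = 50 + 27 * 0.5 = 63.5
area = 63.5 * 4.0 = 254.0 km^2

254.0 km^2


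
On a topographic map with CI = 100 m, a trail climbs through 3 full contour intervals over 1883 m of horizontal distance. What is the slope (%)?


elevation change = 3 * 100 = 300 m
slope = 300 / 1883 * 100 = 15.9%

15.9%


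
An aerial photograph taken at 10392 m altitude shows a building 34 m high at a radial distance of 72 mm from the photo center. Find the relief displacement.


d = h * r / H = 34 * 72 / 10392 = 0.24 mm

0.24 mm


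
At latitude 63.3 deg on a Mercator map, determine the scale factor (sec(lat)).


SF = 1 / cos(63.3) = 1 / 0.449319 = 2.226

2.226


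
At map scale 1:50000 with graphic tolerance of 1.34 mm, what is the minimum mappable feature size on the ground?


ground = 1.34 mm * 50000 / 1000 = 67.0 m

67.0 m


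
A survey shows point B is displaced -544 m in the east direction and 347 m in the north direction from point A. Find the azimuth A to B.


az = atan2(-544, 347) = -57.5 deg
adjusted to 0-360: 302.5 degrees

302.5 degrees


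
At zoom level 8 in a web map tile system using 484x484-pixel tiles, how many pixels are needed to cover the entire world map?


tiles per axis = 2^8 = 256
total tiles = 256^2 = 65536
pixels per axis = 256 * 484 = 123904
total pixels = 123904^2 = 15352201216

15352201216 pixels


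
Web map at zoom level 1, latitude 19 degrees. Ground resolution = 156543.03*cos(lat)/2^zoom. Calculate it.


res = 156543.03 * cos(19) / 2^1 = 156543.03 * 0.94551858 / 2 = 74007.17 m/pixel

74007.17 m/pixel


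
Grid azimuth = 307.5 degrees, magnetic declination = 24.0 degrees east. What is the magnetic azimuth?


magnetic azimuth = grid azimuth - declination (east +ve)
mag_az = 307.5 - 24.0 = 283.5 degrees

283.5 degrees


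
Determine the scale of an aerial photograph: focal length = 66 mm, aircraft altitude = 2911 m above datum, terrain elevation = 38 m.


scale = f / (H - h) = 66 mm / 2873 m = 66 / 2873000 = 1:43530

1:43530


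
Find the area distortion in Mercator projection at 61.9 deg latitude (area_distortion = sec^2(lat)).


area_distortion = 1/cos^2(61.9) = 4.508

4.508


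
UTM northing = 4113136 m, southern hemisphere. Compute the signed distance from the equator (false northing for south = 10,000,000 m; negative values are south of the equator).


For southern: actual = 4113136 - 10000000 = -5886864 m

-5886864 m


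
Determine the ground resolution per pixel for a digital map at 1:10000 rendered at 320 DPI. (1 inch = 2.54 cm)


pixel_cm = 2.54 / 320 ≈ 0.007938 cm
ground = pixel_cm * 10000 / 100 = 2.54 * 10000 / (320 * 100) = 25400 / 32000 ≈ 0.79 m

0.79 m


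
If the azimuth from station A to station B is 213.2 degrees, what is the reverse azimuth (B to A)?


back azimuth = (213.2 + 180) mod 360 = 33.2 degrees

33.2 degrees


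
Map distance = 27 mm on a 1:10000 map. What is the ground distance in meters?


ground = 27 mm * 10000 / 1000 = 270.0 m

270.0 m


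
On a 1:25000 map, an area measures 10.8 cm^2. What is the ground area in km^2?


ground_area = 10.8 * (25000/100)^2 = 675000.0 m^2 = 0.675 km^2

0.675 km^2


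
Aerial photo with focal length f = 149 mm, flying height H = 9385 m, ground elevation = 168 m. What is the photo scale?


scale = f / (H - h) = 149 mm / 9217 m = 149 / 9217000 = 1:61859

1:61859


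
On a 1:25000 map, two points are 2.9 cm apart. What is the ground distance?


ground = 2.9 cm * 25000 / 100 = 725.0 m

725.0 m


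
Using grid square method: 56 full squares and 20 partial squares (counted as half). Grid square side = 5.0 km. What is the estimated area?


effective squares = 56 + 20 * 0.5 = 66.0
area = 66.0 * 25.0 = 1650.0 km^2

1650.0 km^2


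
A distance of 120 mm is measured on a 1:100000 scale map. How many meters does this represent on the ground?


ground = 120 mm * 100000 / 1000 = 12000.0 m

12000.0 m


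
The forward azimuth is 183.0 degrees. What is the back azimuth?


back azimuth = (183.0 + 180) mod 360 = 3.0 degrees

3.0 degrees


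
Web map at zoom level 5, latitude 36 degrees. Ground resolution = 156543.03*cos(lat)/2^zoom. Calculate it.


res = 156543.03 * cos(36) / 2^5 = 156543.03 * 0.80901699 / 32 = 3957.69 m/pixel

3957.69 m/pixel


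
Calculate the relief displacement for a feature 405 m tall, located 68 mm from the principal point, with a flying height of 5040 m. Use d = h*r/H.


d = h * r / H = 405 * 68 / 5040 = 5.46 mm

5.46 mm


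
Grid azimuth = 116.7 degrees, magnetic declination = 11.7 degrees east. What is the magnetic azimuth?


magnetic azimuth = grid azimuth - declination (east +ve)
mag_az = 116.7 - 11.7 = 105.0 degrees

105.0 degrees


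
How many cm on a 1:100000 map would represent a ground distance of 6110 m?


map_cm = 6110 * 100 / 100000 = 6.11 cm

6.11 cm


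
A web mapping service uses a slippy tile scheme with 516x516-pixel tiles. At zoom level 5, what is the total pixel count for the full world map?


tiles per axis = 2^5 = 32
total tiles = 32^2 = 1024
pixels per axis = 32 * 516 = 16512
total pixels = 16512^2 = 272646144

272646144 pixels


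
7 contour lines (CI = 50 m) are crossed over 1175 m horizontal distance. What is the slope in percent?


elevation change = 7 * 50 = 350 m
slope = 350 / 1175 * 100 = 29.8%

29.8%


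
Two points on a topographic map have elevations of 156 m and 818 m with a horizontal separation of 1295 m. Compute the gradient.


gradient = (818 - 156) / 1295 = 662 / 1295 = 0.5112

0.5112


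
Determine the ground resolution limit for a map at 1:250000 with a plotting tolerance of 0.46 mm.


ground = 0.46 mm * 250000 / 1000 = 115.0 m

115.0 m


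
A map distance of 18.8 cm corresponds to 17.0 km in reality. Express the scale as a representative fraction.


ground = 17.0 km = 1700000 cm; RF denominator = ground / map = 1700000 / 18.8 ≈ 90426; RF = 1:90426

1:90426


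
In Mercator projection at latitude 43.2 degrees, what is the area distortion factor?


area_distortion = 1/cos^2(43.2) = 1.882

1.882


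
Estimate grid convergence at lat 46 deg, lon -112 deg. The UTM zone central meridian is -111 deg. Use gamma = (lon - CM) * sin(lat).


gamma = (-112 - -111) * sin(46) = -1 * 0.71934 = -0.719 degrees

-0.719 degrees


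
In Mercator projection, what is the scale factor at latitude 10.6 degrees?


SF = 1 / cos(10.6) = 1 / 0.982935 = 1.017

1.017


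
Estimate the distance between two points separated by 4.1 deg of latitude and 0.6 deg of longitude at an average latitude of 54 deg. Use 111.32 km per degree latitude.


dlat_km = 4.1 * 111.32 = 456.412
dlon_km = 0.6 * 111.32 * cos(54) ≈ 39.259
dist = sqrt(456.412^2 + 39.259^2) ≈ 458.1 km

458.1 km


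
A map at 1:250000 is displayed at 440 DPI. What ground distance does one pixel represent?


pixel_cm = 2.54 / 440 ≈ 0.005773 cm
ground = pixel_cm * 250000 / 100 = 2.54 * 250000 / (440 * 100) = 635000 / 44000 ≈ 14.43 m

14.43 m


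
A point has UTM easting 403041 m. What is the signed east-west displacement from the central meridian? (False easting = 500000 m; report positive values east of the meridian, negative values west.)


displacement = 403041 - 500000 = -96959 m

-96959 m


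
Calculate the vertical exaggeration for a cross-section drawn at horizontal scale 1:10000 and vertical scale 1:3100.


VE = horizontal_scale / vertical_scale = 10000 / 3100 ≈ 3.2

3.2x


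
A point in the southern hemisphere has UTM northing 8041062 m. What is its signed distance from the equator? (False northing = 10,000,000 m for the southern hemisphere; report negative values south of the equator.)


For southern: actual = 8041062 - 10000000 = -1958938 m

-1958938 m


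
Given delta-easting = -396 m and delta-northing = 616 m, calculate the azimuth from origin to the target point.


az = atan2(-396, 616) = -32.7 deg
adjusted to 0-360: 327.3 degrees

327.3 degrees


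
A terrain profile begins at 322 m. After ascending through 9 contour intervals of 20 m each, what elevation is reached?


elevation = 322 + 9 * 20 = 502 m

502 m


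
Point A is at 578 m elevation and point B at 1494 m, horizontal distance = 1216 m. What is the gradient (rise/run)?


gradient = (1494 - 578) / 1216 = 916 / 1216 = 0.7533

0.7533


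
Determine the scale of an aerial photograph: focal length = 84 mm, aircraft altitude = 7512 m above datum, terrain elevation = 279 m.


scale = f / (H - h) = 84 mm / 7233 m = 84 / 7233000 = 1:86107

1:86107


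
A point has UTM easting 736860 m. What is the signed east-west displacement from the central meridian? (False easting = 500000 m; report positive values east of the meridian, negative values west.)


displacement = 736860 - 500000 = 236860 m

236860 m


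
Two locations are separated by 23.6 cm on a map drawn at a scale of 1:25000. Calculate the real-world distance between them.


ground = 23.6 cm * 25000 / 100 = 5900.0 m = 5.9 km

5.9 km


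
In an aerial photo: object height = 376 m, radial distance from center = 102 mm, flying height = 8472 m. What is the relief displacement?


d = h * r / H = 376 * 102 / 8472 = 4.53 mm

4.53 mm


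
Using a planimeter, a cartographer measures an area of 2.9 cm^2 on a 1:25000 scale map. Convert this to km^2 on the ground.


ground_area = 2.9 * (25000/100)^2 = 181250.0 m^2 = 0.18125 km^2 ≈ 0.181 km^2

0.181 km^2


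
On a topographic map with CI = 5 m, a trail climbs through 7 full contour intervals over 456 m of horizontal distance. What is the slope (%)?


elevation change = 7 * 5 = 35 m
slope = 35 / 456 * 100 = 7.7%

7.7%


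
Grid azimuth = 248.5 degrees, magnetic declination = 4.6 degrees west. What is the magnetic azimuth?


magnetic azimuth = grid azimuth - declination (east +ve)
mag_az = 248.5 - -4.6 = 253.1 degrees

253.1 degrees


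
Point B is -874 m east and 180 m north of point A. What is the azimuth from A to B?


az = atan2(-874, 180) = -78.4 deg
adjusted to 0-360: 281.6 degrees

281.6 degrees


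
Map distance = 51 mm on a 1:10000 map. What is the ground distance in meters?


ground = 51 mm * 10000 / 1000 = 510.0 m

510.0 m


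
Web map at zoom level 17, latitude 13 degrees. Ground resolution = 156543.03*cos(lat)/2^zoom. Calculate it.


res = 156543.03 * cos(13) / 2^17 = 156543.03 * 0.97437006 / 131072 = 1.16 m/pixel

1.16 m/pixel


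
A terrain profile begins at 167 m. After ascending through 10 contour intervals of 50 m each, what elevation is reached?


elevation = 167 + 10 * 50 = 667 m

667 m


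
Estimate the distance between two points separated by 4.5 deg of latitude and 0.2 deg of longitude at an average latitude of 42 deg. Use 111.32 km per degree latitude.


dlat_km = 4.5 * 111.32 = 500.94
dlon_km = 0.2 * 111.32 * cos(42) ≈ 16.545
dist = sqrt(500.94^2 + 16.545^2) ≈ 501.2 km

501.2 km


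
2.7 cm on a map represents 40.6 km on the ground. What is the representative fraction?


ground = 40.6 km = 4060000 cm; RF denominator = ground / map = 4060000 / 2.7 ≈ 1503704; RF = 1:1503704

1:1503704


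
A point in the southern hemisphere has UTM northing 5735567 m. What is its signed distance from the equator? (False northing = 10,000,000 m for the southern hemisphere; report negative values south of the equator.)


For southern: actual = 5735567 - 10000000 = -4264433 m

-4264433 m


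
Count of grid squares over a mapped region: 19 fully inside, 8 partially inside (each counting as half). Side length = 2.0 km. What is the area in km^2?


effective squares = 19 + 8 * 0.5 = 23.0
area = 23.0 * 4.0 = 92.0 km^2

92.0 km^2


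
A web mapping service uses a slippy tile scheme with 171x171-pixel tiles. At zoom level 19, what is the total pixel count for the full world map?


tiles per axis = 2^19 = 524288
total tiles = 524288^2 = 274877906944
pixels per axis = 524288 * 171 = 89653248
total pixels = 89653248^2 = 8037704876949504

8037704876949504 pixels


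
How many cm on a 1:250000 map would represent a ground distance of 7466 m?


map_cm = 7466 * 100 / 250000 = 2.9864 cm ≈ 2.99 cm

2.99 cm


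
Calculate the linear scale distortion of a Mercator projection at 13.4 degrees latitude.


SF = 1 / cos(13.4) = 1 / 0.972776 = 1.028

1.028


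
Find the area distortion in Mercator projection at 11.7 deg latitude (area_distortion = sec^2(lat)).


area_distortion = 1/cos^2(11.7) = 1.043

1.043


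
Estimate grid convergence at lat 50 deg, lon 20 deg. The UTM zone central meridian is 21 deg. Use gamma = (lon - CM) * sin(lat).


gamma = (20 - 21) * sin(50) = -1 * 0.766044 = -0.766 degrees

-0.766 degrees


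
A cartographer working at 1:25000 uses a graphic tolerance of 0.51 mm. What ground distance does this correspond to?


ground = 0.51 mm * 25000 / 1000 = 12.75 m

12.75 m


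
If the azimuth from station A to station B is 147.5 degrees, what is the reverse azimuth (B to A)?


back azimuth = (147.5 + 180) mod 360 = 327.5 degrees

327.5 degrees


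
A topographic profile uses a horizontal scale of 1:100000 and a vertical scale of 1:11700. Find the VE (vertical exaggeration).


VE = horizontal_scale / vertical_scale = 100000 / 11700 ≈ 8.5

8.5x


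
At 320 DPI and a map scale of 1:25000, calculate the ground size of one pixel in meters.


pixel_cm = 2.54 / 320 ≈ 0.007938 cm
ground = pixel_cm * 25000 / 100 = 2.54 * 25000 / (320 * 100) = 63500 / 32000 ≈ 1.98 m

1.98 m


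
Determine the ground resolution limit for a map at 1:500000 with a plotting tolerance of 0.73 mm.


ground = 0.73 mm * 500000 / 1000 = 365.0 m

365.0 m


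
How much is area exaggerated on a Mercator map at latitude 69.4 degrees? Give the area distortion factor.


area_distortion = 1/cos^2(69.4) = 8.078

8.078


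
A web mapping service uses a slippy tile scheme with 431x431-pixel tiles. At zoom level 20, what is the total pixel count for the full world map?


tiles per axis = 2^20 = 1048576
total tiles = 1048576^2 = 1099511627776
pixels per axis = 1048576 * 431 = 451936256
total pixels = 451936256^2 = 204246379487297536

204246379487297536 pixels


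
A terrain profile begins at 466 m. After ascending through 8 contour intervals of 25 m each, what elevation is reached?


elevation = 466 + 8 * 25 = 666 m

666 m


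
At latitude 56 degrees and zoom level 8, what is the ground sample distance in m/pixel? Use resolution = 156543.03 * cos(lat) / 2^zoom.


res = 156543.03 * cos(56) / 2^8 = 156543.03 * 0.5591929 / 256 = 341.94 m/pixel

341.94 m/pixel


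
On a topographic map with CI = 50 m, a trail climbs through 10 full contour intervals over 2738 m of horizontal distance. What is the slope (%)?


elevation change = 10 * 50 = 500 m
slope = 500 / 2738 * 100 = 18.3%

18.3%


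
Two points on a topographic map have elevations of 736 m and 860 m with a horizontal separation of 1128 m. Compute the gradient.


gradient = (860 - 736) / 1128 = 124 / 1128 = 0.1099

0.1099


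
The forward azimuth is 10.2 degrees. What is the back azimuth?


back azimuth = (10.2 + 180) mod 360 = 190.2 degrees

190.2 degrees


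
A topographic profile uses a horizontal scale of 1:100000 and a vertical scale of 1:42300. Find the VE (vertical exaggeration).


VE = horizontal_scale / vertical_scale = 100000 / 42300 ≈ 2.4

2.4x


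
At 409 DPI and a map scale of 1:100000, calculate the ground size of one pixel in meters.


pixel_cm = 2.54 / 409 ≈ 0.00621 cm
ground = pixel_cm * 100000 / 100 = 2.54 * 100000 / (409 * 100) = 254000 / 40900 ≈ 6.21 m

6.21 m


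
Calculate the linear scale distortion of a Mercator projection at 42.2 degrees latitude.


SF = 1 / cos(42.2) = 1 / 0.740805 = 1.35

1.35


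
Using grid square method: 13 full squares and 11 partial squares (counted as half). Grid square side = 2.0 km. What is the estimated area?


effective squares = 13 + 11 * 0.5 = 18.5
area = 18.5 * 4.0 = 74.0 km^2

74.0 km^2


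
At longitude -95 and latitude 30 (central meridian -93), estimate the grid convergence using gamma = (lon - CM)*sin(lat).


gamma = (-95 - -93) * sin(30) = -2 * 0.5 = -1.0 degrees

-1.0 degrees


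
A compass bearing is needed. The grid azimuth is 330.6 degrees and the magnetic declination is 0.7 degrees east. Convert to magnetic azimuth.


magnetic azimuth = grid azimuth - declination (east +ve)
mag_az = 330.6 - 0.7 = 329.9 degrees

329.9 degrees


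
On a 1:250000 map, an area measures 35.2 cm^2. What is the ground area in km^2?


ground_area = 35.2 * (250000/100)^2 = 220000000.0 m^2 = 220.0 km^2

220.0 km^2


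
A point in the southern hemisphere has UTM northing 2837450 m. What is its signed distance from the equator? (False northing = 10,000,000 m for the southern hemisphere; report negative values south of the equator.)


For southern: actual = 2837450 - 10000000 = -7162550 m

-7162550 m


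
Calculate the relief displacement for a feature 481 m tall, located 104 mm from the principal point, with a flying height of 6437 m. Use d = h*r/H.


d = h * r / H = 481 * 104 / 6437 = 7.77 mm

7.77 mm


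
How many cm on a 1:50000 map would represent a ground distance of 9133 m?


map_cm = 9133 * 100 / 50000 = 18.266 cm ≈ 18.27 cm

18.27 cm


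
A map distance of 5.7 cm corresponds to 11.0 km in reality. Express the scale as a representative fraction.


ground = 11.0 km = 1100000 cm; RF denominator = ground / map = 1100000 / 5.7 ≈ 192982; RF = 1:192982

1:192982


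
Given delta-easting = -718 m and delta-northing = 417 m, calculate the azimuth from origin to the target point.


az = atan2(-718, 417) = -59.9 deg
adjusted to 0-360: 300.1 degrees

300.1 degrees


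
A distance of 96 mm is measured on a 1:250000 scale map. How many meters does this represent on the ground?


ground = 96 mm * 250000 / 1000 = 24000.0 m

24000.0 m


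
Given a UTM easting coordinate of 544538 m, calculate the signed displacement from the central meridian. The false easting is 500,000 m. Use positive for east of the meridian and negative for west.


displacement = 544538 - 500000 = 44538 m

44538 m


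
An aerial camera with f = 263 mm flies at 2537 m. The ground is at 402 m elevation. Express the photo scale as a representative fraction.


scale = f / (H - h) = 263 mm / 2135 m = 263 / 2135000 = 1:8118

1:8118


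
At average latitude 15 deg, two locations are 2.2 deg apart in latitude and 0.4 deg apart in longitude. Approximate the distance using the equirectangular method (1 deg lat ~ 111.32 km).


dlat_km = 2.2 * 111.32 = 244.904
dlon_km = 0.4 * 111.32 * cos(15) ≈ 43.011
dist = sqrt(244.904^2 + 43.011^2) ≈ 248.7 km

248.7 km


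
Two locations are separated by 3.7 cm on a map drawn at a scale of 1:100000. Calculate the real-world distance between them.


ground = 3.7 cm * 100000 / 100 = 3700.0 m = 3.7 km

3.7 km


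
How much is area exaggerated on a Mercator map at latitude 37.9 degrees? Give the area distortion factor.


area_distortion = 1/cos^2(37.9) = 1.606

1.606


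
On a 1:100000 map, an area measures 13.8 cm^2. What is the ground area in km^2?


ground_area = 13.8 * (100000/100)^2 = 13800000.0 m^2 = 13.8 km^2

13.8 km^2


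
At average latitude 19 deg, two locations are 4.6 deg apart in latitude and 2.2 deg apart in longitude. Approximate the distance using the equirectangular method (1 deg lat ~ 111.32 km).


dlat_km = 4.6 * 111.32 = 512.072
dlon_km = 2.2 * 111.32 * cos(19) ≈ 231.561
dist = sqrt(512.072^2 + 231.561^2) ≈ 562.0 km

562.0 km


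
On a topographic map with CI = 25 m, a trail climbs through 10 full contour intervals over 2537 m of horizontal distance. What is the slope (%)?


elevation change = 10 * 25 = 250 m
slope = 250 / 2537 * 100 = 9.9%

9.9%


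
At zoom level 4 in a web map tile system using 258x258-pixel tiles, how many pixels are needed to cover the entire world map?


tiles per axis = 2^4 = 16
total tiles = 16^2 = 256
pixels per axis = 16 * 258 = 4128
total pixels = 4128^2 = 17040384

17040384 pixels


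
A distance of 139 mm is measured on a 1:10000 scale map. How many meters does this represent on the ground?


ground = 139 mm * 10000 / 1000 = 1390.0 m

1390.0 m


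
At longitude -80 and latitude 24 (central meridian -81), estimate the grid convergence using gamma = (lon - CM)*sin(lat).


gamma = (-80 - -81) * sin(24) = 1 * 0.406737 = 0.407 degrees

0.407 degrees


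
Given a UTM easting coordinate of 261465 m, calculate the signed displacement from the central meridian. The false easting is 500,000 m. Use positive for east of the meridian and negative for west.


displacement = 261465 - 500000 = -238535 m

-238535 m


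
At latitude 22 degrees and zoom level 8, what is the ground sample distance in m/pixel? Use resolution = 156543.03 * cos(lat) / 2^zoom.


res = 156543.03 * cos(22) / 2^8 = 156543.03 * 0.92718385 / 256 = 566.97 m/pixel

566.97 m/pixel


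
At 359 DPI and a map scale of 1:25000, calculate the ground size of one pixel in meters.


pixel_cm = 2.54 / 359 ≈ 0.007075 cm
ground = pixel_cm * 25000 / 100 = 2.54 * 25000 / (359 * 100) = 63500 / 35900 ≈ 1.77 m

1.77 m


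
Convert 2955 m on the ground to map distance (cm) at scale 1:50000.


map_cm = 2955 * 100 / 50000 = 5.91 cm

5.91 cm


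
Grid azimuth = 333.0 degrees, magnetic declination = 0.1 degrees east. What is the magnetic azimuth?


magnetic azimuth = grid azimuth - declination (east +ve)
mag_az = 333.0 - 0.1 = 332.9 degrees

332.9 degrees


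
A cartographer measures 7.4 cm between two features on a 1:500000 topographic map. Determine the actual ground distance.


ground = 7.4 cm * 500000 / 100 = 37000.0 m = 37.0 km

37.0 km


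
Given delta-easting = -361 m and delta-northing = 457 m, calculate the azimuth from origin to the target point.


az = atan2(-361, 457) = -38.3 deg
adjusted to 0-360: 321.7 degrees

321.7 degrees


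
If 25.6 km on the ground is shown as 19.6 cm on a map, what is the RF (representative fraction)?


ground = 25.6 km = 2560000 cm; RF denominator = ground / map = 2560000 / 19.6 ≈ 130612; RF = 1:130612

1:130612


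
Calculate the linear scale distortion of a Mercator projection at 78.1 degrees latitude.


SF = 1 / cos(78.1) = 1 / 0.206204 = 4.85

4.85


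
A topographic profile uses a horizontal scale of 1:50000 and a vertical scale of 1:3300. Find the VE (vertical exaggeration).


VE = horizontal_scale / vertical_scale = 50000 / 3300 ≈ 15.2

15.2x


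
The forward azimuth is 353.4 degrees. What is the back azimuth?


back azimuth = (353.4 + 180) mod 360 = 173.4 degrees

173.4 degrees


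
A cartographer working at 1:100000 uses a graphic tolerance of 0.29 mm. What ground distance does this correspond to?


ground = 0.29 mm * 100000 / 1000 = 29.0 m

29.0 m


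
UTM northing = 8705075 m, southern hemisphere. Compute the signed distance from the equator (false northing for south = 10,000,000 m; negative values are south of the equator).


For southern: actual = 8705075 - 10000000 = -1294925 m

-1294925 m


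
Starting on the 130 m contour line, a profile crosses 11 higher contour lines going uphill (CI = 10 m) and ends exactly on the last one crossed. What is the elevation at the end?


elevation = 130 + 11 * 10 = 240 m

240 m


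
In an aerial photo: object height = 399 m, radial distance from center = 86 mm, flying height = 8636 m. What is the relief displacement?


d = h * r / H = 399 * 86 / 8636 = 3.97 mm

3.97 mm


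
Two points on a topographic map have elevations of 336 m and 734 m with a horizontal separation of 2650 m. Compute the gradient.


gradient = (734 - 336) / 2650 = 398 / 2650 = 0.1502

0.1502


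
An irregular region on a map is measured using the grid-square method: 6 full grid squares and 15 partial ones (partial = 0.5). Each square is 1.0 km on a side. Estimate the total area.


effective squares = 6 + 15 * 0.5 = 13.5
area = 13.5 * 1.0 = 13.5 km^2

13.5 km^2


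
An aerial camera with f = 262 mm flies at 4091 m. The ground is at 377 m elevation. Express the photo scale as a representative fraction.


scale = f / (H - h) = 262 mm / 3714 m = 262 / 3714000 = 1:14176

1:14176


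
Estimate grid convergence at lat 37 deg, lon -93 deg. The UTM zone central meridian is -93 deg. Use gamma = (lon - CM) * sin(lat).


gamma = (-93 - -93) * sin(37) = 0 * 0.601815 = 0.0 degrees

0.0 degrees


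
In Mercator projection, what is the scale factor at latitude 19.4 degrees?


SF = 1 / cos(19.4) = 1 / 0.943223 = 1.06

1.06


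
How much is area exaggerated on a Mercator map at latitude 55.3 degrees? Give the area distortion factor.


area_distortion = 1/cos^2(55.3) = 3.086

3.086


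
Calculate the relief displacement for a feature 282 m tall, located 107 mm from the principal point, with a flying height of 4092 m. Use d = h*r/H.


d = h * r / H = 282 * 107 / 4092 = 7.37 mm

7.37 mm


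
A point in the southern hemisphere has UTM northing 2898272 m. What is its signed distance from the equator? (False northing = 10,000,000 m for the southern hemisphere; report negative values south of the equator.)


For southern: actual = 2898272 - 10000000 = -7101728 m

-7101728 m


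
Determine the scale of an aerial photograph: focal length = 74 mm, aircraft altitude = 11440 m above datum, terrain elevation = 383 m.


scale = f / (H - h) = 74 mm / 11057 m = 74 / 11057000 = 1:149419

1:149419


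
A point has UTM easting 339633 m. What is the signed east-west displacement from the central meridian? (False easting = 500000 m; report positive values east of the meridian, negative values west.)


displacement = 339633 - 500000 = -160367 m

-160367 m


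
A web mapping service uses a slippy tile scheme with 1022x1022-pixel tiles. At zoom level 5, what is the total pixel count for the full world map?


tiles per axis = 2^5 = 32
total tiles = 32^2 = 1024
pixels per axis = 32 * 1022 = 32704
total pixels = 32704^2 = 1069551616

1069551616 pixels


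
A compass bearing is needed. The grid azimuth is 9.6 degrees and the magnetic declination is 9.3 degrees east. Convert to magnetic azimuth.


magnetic azimuth = grid azimuth - declination (east +ve)
mag_az = 9.6 - 9.3 = 0.3 degrees

0.3 degrees


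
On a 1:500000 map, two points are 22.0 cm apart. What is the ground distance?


ground = 22.0 cm * 500000 / 100 = 110000.0 m = 110.0 km

110.0 km


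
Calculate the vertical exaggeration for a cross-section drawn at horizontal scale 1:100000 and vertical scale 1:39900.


VE = horizontal_scale / vertical_scale = 100000 / 39900 ≈ 2.5

2.5x


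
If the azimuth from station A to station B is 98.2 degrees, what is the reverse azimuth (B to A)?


back azimuth = (98.2 + 180) mod 360 = 278.2 degrees

278.2 degrees


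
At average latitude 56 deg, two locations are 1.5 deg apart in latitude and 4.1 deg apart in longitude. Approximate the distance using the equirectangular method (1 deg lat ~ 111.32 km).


dlat_km = 1.5 * 111.32 = 166.98
dlon_km = 4.1 * 111.32 * cos(56) ≈ 255.222
dist = sqrt(166.98^2 + 255.222^2) ≈ 305.0 km

305.0 km


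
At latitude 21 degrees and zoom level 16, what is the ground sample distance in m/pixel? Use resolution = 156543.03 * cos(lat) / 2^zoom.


res = 156543.03 * cos(21) / 2^16 = 156543.03 * 0.93358043 / 65536 = 2.23 m/pixel

2.23 m/pixel


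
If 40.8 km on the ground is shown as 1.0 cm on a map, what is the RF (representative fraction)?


ground = 40.8 km = 4080000 cm; RF denominator = ground / map = 4080000 / 1.0 = 4080000; RF = 1:4080000

1:4080000


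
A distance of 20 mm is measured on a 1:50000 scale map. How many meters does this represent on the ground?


ground = 20 mm * 50000 / 1000 = 1000.0 m

1000.0 m


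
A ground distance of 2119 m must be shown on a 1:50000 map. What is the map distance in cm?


map_cm = 2119 * 100 / 50000 = 4.238 cm ≈ 4.24 cm

4.24 cm


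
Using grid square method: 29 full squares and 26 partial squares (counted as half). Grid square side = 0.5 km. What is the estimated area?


effective squares = 29 + 26 * 0.5 = 42.0
area = 42.0 * 0.25 = 10.5 km^2

10.5 km^2


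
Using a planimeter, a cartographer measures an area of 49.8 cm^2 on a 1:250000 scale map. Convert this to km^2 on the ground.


ground_area = 49.8 * (250000/100)^2 = 311250000.0 m^2 = 311.25 km^2

311.25 km^2


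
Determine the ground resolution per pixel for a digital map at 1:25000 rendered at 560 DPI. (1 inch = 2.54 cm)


pixel_cm = 2.54 / 560 ≈ 0.004536 cm
ground = pixel_cm * 25000 / 100 = 2.54 * 25000 / (560 * 100) = 63500 / 56000 ≈ 1.13 m

1.13 m


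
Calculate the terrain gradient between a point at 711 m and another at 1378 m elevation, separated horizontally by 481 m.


gradient = (1378 - 711) / 481 = 667 / 481 = 1.3867

1.3867


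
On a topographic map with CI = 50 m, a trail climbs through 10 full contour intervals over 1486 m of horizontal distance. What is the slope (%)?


elevation change = 10 * 50 = 500 m
slope = 500 / 1486 * 100 = 33.6%

33.6%


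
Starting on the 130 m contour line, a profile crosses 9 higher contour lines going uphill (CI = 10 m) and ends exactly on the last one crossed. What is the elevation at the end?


elevation = 130 + 9 * 10 = 220 m

220 m


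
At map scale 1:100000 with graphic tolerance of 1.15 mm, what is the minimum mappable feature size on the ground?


ground = 1.15 mm * 100000 / 1000 = 115.0 m

115.0 m


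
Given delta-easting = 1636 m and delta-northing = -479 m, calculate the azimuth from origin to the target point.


az = atan2(1636, -479) = 106.3 deg
adjusted to 0-360: 106.3 degrees

106.3 degrees


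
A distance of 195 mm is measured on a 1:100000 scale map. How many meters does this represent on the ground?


ground = 195 mm * 100000 / 1000 = 19500.0 m

19500.0 m


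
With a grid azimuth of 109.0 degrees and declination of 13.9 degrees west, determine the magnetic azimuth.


magnetic azimuth = grid azimuth - declination (east +ve)
mag_az = 109.0 - -13.9 = 122.9 degrees

122.9 degrees


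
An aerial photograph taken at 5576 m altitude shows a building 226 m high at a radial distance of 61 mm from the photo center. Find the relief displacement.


d = h * r / H = 226 * 61 / 5576 = 2.47 mm

2.47 mm


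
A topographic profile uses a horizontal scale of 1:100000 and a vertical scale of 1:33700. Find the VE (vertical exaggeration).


VE = horizontal_scale / vertical_scale = 100000 / 33700 ≈ 3.0

3.0x


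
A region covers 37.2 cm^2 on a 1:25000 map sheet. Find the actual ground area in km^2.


ground_area = 37.2 * (25000/100)^2 = 2325000.0 m^2 = 2.325 km^2

2.325 km^2


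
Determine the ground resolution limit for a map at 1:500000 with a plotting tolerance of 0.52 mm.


ground = 0.52 mm * 500000 / 1000 = 260.0 m

260.0 m


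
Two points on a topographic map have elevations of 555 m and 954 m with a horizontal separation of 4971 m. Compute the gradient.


gradient = (954 - 555) / 4971 = 399 / 4971 = 0.0803

0.0803


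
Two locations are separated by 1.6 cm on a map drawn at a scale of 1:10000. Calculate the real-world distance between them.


ground = 1.6 cm * 10000 / 100 = 160.0 m

160.0 m


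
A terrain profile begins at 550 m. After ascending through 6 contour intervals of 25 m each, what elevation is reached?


elevation = 550 + 6 * 25 = 700 m

700 m


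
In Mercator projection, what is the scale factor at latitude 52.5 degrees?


SF = 1 / cos(52.5) = 1 / 0.608761 = 1.643

1.643


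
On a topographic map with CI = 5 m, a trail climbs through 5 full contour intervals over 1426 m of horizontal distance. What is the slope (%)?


elevation change = 5 * 5 = 25 m
slope = 25 / 1426 * 100 = 1.8%

1.8%


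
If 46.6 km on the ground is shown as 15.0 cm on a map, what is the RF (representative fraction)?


ground = 46.6 km = 4660000 cm; RF denominator = ground / map = 4660000 / 15.0 ≈ 310667; RF = 1:310667

1:310667


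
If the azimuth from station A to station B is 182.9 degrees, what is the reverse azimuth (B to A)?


back azimuth = (182.9 + 180) mod 360 = 2.9 degrees

2.9 degrees
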